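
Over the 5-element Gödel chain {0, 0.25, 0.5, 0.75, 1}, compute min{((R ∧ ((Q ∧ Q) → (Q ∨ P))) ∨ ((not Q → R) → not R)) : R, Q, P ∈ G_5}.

0.25

The minimum is attained at R = 0.25, Q = 0, P = 0:
  (Q ∧ Q) = min(0, 0) = 0
  (Q ∨ P) = max(0, 0) = 0
  ((Q ∧ Q) → (Q ∨ P)): 0 ≤ 0, so result = 1
  (R ∧ ((Q ∧ Q) → (Q ∨ P))) = min(0.25, 1) = 0.25
  not Q: Gödel ¬ of 0 = 1 (operand is 0)
  (not Q → R): 1 > 0.25, so result = 0.25
  not R: Gödel ¬ of 0.25 = 0 (operand ≠ 0)
  ((not Q → R) → not R): 0.25 > 0, so result = 0
  ((R ∧ ((Q ∧ Q) → (Q ∨ P))) ∨ ((not Q → R) → not R)) = max(0.25, 0) = 0.25
Checking all 125 assignments confirms none give a value below 0.25.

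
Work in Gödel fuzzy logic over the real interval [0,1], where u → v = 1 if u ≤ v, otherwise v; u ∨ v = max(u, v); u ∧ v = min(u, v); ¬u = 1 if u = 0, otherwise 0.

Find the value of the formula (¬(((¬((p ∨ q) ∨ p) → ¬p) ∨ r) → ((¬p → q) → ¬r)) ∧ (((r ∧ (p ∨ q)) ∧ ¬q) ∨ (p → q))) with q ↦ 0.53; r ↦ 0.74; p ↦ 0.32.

(p ∨ q) = max(0.32, 0.53) = 0.53
((p ∨ q) ∨ p) = max(0.53, 0.32) = 0.53
¬((p ∨ q) ∨ p): Gödel ¬ of 0.53 = 0 (operand ≠ 0)
¬p: Gödel ¬ of 0.32 = 0 (operand ≠ 0)
(¬((p ∨ q) ∨ p) → ¬p): 0 ≤ 0, so result = 1
((¬((p ∨ q) ∨ p) → ¬p) ∨ r) = max(1, 0.74) = 1
¬p: Gödel ¬ of 0.32 = 0 (operand ≠ 0)
(¬p → q): 0 ≤ 0.53, so result = 1
¬r: Gödel ¬ of 0.74 = 0 (operand ≠ 0)
((¬p → q) → ¬r): 1 > 0, so result = 0
(((¬((p ∨ q) ∨ p) → ¬p) ∨ r) → ((¬p → q) → ¬r)): 1 > 0, so result = 0
¬(((¬((p ∨ q) ∨ p) → ¬p) ∨ r) → ((¬p → q) → ¬r)): Gödel ¬ of 0 = 1 (operand is 0)
(p ∨ q) = max(0.32, 0.53) = 0.53
(r ∧ (p ∨ q)) = min(0.74, 0.53) = 0.53
¬q: Gödel ¬ of 0.53 = 0 (operand ≠ 0)
((r ∧ (p ∨ q)) ∧ ¬q) = min(0.53, 0) = 0
(p → q): 0.32 ≤ 0.53, so result = 1
(((r ∧ (p ∨ q)) ∧ ¬q) ∨ (p → q)) = max(0, 1) = 1
(¬(((¬((p ∨ q) ∨ p) → ¬p) ∨ r) → ((¬p → q) → ¬r)) ∧ (((r ∧ (p ∨ q)) ∧ ¬q) ∨ (p → q))) = min(1, 1) = 1

1.00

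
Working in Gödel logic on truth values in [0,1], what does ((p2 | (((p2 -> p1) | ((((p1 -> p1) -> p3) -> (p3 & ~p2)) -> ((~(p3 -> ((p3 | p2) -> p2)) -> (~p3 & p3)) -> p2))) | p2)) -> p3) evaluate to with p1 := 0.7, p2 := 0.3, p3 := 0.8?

0.80

(p2 -> p1): 0.3 ≤ 0.7, so result = 1
(p1 -> p1): 0.7 ≤ 0.7, so result = 1
((p1 -> p1) -> p3): 1 > 0.8, so result = 0.8
~p2: Gödel ¬ of 0.3 = 0 (operand ≠ 0)
(p3 & ~p2) = min(0.8, 0) = 0
(((p1 -> p1) -> p3) -> (p3 & ~p2)): 0.8 > 0, so result = 0
(p3 | p2) = max(0.8, 0.3) = 0.8
((p3 | p2) -> p2): 0.8 > 0.3, so result = 0.3
(p3 -> ((p3 | p2) -> p2)): 0.8 > 0.3, so result = 0.3
~(p3 -> ((p3 | p2) -> p2)): Gödel ¬ of 0.3 = 0 (operand ≠ 0)
~p3: Gödel ¬ of 0.8 = 0 (operand ≠ 0)
(~p3 & p3) = min(0, 0.8) = 0
(~(p3 -> ((p3 | p2) -> p2)) -> (~p3 & p3)): 0 ≤ 0, so result = 1
((~(p3 -> ((p3 | p2) -> p2)) -> (~p3 & p3)) -> p2): 1 > 0.3, so result = 0.3
((((p1 -> p1) -> p3) -> (p3 & ~p2)) -> ((~(p3 -> ((p3 | p2) -> p2)) -> (~p3 & p3)) -> p2)): 0 ≤ 0.3, so result = 1
((p2 -> p1) | ((((p1 -> p1) -> p3) -> (p3 & ~p2)) -> ((~(p3 -> ((p3 | p2) -> p2)) -> (~p3 & p3)) -> p2))) = max(1, 1) = 1
(((p2 -> p1) | ((((p1 -> p1) -> p3) -> (p3 & ~p2)) -> ((~(p3 -> ((p3 | p2) -> p2)) -> (~p3 & p3)) -> p2))) | p2) = max(1, 0.3) = 1
(p2 | (((p2 -> p1) | ((((p1 -> p1) -> p3) -> (p3 & ~p2)) -> ((~(p3 -> ((p3 | p2) -> p2)) -> (~p3 & p3)) -> p2))) | p2)) = max(0.3, 1) = 1
((p2 | (((p2 -> p1) | ((((p1 -> p1) -> p3) -> (p3 & ~p2)) -> ((~(p3 -> ((p3 | p2) -> p2)) -> (~p3 & p3)) -> p2))) | p2)) -> p3): 1 > 0.8, so result = 0.8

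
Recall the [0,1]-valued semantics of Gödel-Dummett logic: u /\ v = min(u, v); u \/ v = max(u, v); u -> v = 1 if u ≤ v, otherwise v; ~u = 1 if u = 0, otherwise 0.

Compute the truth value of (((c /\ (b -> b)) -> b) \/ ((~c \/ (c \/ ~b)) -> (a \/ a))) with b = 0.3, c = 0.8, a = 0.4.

(b -> b): 0.3 ≤ 0.3, so result = 1
(c /\ (b -> b)) = min(0.8, 1) = 0.8
((c /\ (b -> b)) -> b): 0.8 > 0.3, so result = 0.3
~c: Gödel ¬ of 0.8 = 0 (operand ≠ 0)
~b: Gödel ¬ of 0.3 = 0 (operand ≠ 0)
(c \/ ~b) = max(0.8, 0) = 0.8
(~c \/ (c \/ ~b)) = max(0, 0.8) = 0.8
(a \/ a) = max(0.4, 0.4) = 0.4
((~c \/ (c \/ ~b)) -> (a \/ a)): 0.8 > 0.4, so result = 0.4
(((c /\ (b -> b)) -> b) \/ ((~c \/ (c \/ ~b)) -> (a \/ a))) = max(0.3, 0.4) = 0.4

0.40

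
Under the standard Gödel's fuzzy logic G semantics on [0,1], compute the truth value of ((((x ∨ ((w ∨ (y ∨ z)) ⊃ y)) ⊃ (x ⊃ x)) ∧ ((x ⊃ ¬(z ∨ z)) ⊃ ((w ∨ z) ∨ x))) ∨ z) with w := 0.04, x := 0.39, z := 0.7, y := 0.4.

(y ∨ z) = max(0.4, 0.7) = 0.7
(w ∨ (y ∨ z)) = max(0.04, 0.7) = 0.7
((w ∨ (y ∨ z)) ⊃ y): 0.7 > 0.4, so result = 0.4
(x ∨ ((w ∨ (y ∨ z)) ⊃ y)) = max(0.39, 0.4) = 0.4
(x ⊃ x): 0.39 ≤ 0.39, so result = 1
((x ∨ ((w ∨ (y ∨ z)) ⊃ y)) ⊃ (x ⊃ x)): 0.4 ≤ 1, so result = 1
(z ∨ z) = max(0.7, 0.7) = 0.7
¬(z ∨ z): Gödel ¬ of 0.7 = 0 (operand ≠ 0)
(x ⊃ ¬(z ∨ z)): 0.39 > 0, so result = 0
(w ∨ z) = max(0.04, 0.7) = 0.7
((w ∨ z) ∨ x) = max(0.7, 0.39) = 0.7
((x ⊃ ¬(z ∨ z)) ⊃ ((w ∨ z) ∨ x)): 0 ≤ 0.7, so result = 1
(((x ∨ ((w ∨ (y ∨ z)) ⊃ y)) ⊃ (x ⊃ x)) ∧ ((x ⊃ ¬(z ∨ z)) ⊃ ((w ∨ z) ∨ x))) = min(1, 1) = 1
((((x ∨ ((w ∨ (y ∨ z)) ⊃ y)) ⊃ (x ⊃ x)) ∧ ((x ⊃ ¬(z ∨ z)) ⊃ ((w ∨ z) ∨ x))) ∨ z) = max(1, 0.7) = 1

1.00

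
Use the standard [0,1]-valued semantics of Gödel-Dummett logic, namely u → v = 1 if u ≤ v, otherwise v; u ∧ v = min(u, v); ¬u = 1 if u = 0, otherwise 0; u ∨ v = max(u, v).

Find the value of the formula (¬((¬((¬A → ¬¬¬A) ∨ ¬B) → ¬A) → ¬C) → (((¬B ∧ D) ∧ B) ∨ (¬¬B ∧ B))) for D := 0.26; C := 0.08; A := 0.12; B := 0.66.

0.66

¬A: Gödel ¬ of 0.12 = 0 (operand ≠ 0)
¬A: Gödel ¬ of 0.12 = 0 (operand ≠ 0)
¬¬A: Gödel ¬ of 0 = 1 (operand is 0)
¬¬¬A: Gödel ¬ of 1 = 0 (operand ≠ 0)
(¬A → ¬¬¬A): 0 ≤ 0, so result = 1
¬B: Gödel ¬ of 0.66 = 0 (operand ≠ 0)
((¬A → ¬¬¬A) ∨ ¬B) = max(1, 0) = 1
¬((¬A → ¬¬¬A) ∨ ¬B): Gödel ¬ of 1 = 0 (operand ≠ 0)
¬A: Gödel ¬ of 0.12 = 0 (operand ≠ 0)
(¬((¬A → ¬¬¬A) ∨ ¬B) → ¬A): 0 ≤ 0, so result = 1
¬C: Gödel ¬ of 0.08 = 0 (operand ≠ 0)
((¬((¬A → ¬¬¬A) ∨ ¬B) → ¬A) → ¬C): 1 > 0, so result = 0
¬((¬((¬A → ¬¬¬A) ∨ ¬B) → ¬A) → ¬C): Gödel ¬ of 0 = 1 (operand is 0)
¬B: Gödel ¬ of 0.66 = 0 (operand ≠ 0)
(¬B ∧ D) = min(0, 0.26) = 0
((¬B ∧ D) ∧ B) = min(0, 0.66) = 0
¬B: Gödel ¬ of 0.66 = 0 (operand ≠ 0)
¬¬B: Gödel ¬ of 0 = 1 (operand is 0)
(¬¬B ∧ B) = min(1, 0.66) = 0.66
(((¬B ∧ D) ∧ B) ∨ (¬¬B ∧ B)) = max(0, 0.66) = 0.66
(¬((¬((¬A → ¬¬¬A) ∨ ¬B) → ¬A) → ¬C) → (((¬B ∧ D) ∧ B) ∨ (¬¬B ∧ B))): 1 > 0.66, so result = 0.66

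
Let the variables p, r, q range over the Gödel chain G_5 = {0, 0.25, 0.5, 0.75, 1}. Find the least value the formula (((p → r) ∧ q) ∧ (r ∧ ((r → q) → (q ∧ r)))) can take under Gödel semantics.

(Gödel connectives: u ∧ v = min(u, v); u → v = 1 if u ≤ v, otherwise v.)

0.00

The minimum is attained at p = 0, r = 0, q = 0:
  (p → r): 0 ≤ 0, so result = 1
  ((p → r) ∧ q) = min(1, 0) = 0
  (r → q): 0 ≤ 0, so result = 1
  (q ∧ r) = min(0, 0) = 0
  ((r → q) → (q ∧ r)): 1 > 0, so result = 0
  (r ∧ ((r → q) → (q ∧ r))) = min(0, 0) = 0
  (((p → r) ∧ q) ∧ (r ∧ ((r → q) → (q ∧ r)))) = min(0, 0) = 0
Checking all 125 assignments confirms none give a value below 0.00.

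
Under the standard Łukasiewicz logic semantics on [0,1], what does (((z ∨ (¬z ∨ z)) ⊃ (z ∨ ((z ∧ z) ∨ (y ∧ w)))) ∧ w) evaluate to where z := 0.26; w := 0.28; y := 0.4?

¬z: Łukasiewicz ¬ gives 1 − 0.26 = 0.74
(¬z ∨ z) = max(0.74, 0.26) = 0.74
(z ∨ (¬z ∨ z)) = max(0.26, 0.74) = 0.74
(z ∧ z) = min(0.26, 0.26) = 0.26
(y ∧ w) = min(0.4, 0.28) = 0.28
((z ∧ z) ∨ (y ∧ w)) = max(0.26, 0.28) = 0.28
(z ∨ ((z ∧ z) ∨ (y ∧ w))) = max(0.26, 0.28) = 0.28
((z ∨ (¬z ∨ z)) ⊃ (z ∨ ((z ∧ z) ∨ (y ∧ w)))): min(1, 1 − 0.74 + 0.28) = 0.54
(((z ∨ (¬z ∨ z)) ⊃ (z ∨ ((z ∧ z) ∨ (y ∧ w)))) ∧ w) = min(0.54, 0.28) = 0.28

0.28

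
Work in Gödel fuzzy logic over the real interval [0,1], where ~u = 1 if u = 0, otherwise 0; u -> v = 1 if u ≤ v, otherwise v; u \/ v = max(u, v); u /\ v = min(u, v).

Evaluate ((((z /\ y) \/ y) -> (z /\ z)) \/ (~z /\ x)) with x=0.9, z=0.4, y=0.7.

(z /\ y) = min(0.4, 0.7) = 0.4
((z /\ y) \/ y) = max(0.4, 0.7) = 0.7
(z /\ z) = min(0.4, 0.4) = 0.4
(((z /\ y) \/ y) -> (z /\ z)): 0.7 > 0.4, so result = 0.4
~z: Gödel ¬ of 0.4 = 0 (operand ≠ 0)
(~z /\ x) = min(0, 0.9) = 0
((((z /\ y) \/ y) -> (z /\ z)) \/ (~z /\ x)) = max(0.4, 0) = 0.4

0.40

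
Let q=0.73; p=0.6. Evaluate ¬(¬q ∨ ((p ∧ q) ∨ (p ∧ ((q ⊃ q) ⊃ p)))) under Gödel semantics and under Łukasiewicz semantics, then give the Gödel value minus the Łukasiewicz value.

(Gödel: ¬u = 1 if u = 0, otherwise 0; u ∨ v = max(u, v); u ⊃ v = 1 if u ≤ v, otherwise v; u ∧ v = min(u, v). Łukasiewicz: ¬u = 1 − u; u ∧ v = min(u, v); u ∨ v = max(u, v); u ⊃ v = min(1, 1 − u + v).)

Gödel evaluation:
  ¬q: Gödel ¬ of 0.73 = 0 (operand ≠ 0)
  (p ∧ q) = min(0.6, 0.73) = 0.6
  (q ⊃ q): 0.73 ≤ 0.73, so result = 1
  ((q ⊃ q) ⊃ p): 1 > 0.6, so result = 0.6
  (p ∧ ((q ⊃ q) ⊃ p)) = min(0.6, 0.6) = 0.6
  ((p ∧ q) ∨ (p ∧ ((q ⊃ q) ⊃ p))) = max(0.6, 0.6) = 0.6
  (¬q ∨ ((p ∧ q) ∨ (p ∧ ((q ⊃ q) ⊃ p)))) = max(0, 0.6) = 0.6
  ¬(¬q ∨ ((p ∧ q) ∨ (p ∧ ((q ⊃ q) ⊃ p)))): Gödel ¬ of 0.6 = 0 (operand ≠ 0)
  Gödel value = 0
Łukasiewicz evaluation:
  ¬q: Łukasiewicz ¬ gives 1 − 0.73 = 0.27
  (p ∧ q) = min(0.6, 0.73) = 0.6
  (q ⊃ q): min(1, 1 − 0.73 + 0.73) = 1
  ((q ⊃ q) ⊃ p): min(1, 1 − 1 + 0.6) = 0.6
  (p ∧ ((q ⊃ q) ⊃ p)) = min(0.6, 0.6) = 0.6
  ((p ∧ q) ∨ (p ∧ ((q ⊃ q) ⊃ p))) = max(0.6, 0.6) = 0.6
  (¬q ∨ ((p ∧ q) ∨ (p ∧ ((q ⊃ q) ⊃ p)))) = max(0.27, 0.6) = 0.6
  ¬(¬q ∨ ((p ∧ q) ∨ (p ∧ ((q ⊃ q) ⊃ p)))): Łukasiewicz ¬ gives 1 − 0.6 = 0.4
  Łukasiewicz value = 0.4
Difference: 0 − 0.4 = -0.40

-0.40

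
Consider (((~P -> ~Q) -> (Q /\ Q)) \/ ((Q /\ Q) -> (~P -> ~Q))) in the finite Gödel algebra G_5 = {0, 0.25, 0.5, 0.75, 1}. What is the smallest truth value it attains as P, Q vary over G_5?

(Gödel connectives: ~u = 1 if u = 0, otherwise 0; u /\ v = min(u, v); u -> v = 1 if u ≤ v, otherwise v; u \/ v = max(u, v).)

1.00

Every assignment gives 1. For instance at P = 0, Q = 0:
  ~P: Gödel ¬ of 0 = 1 (operand is 0)
  ~Q: Gödel ¬ of 0 = 1 (operand is 0)
  (~P -> ~Q): 1 ≤ 1, so result = 1
  (Q /\ Q) = min(0, 0) = 0
  ((~P -> ~Q) -> (Q /\ Q)): 1 > 0, so result = 0
  (Q /\ Q) = min(0, 0) = 0
  ~P: Gödel ¬ of 0 = 1 (operand is 0)
  ~Q: Gödel ¬ of 0 = 1 (operand is 0)
  (~P -> ~Q): 1 ≤ 1, so result = 1
  ((Q /\ Q) -> (~P -> ~Q)): 0 ≤ 1, so result = 1
  (((~P -> ~Q) -> (Q /\ Q)) \/ ((Q /\ Q) -> (~P -> ~Q))) = max(0, 1) = 1
All 25 assignments give value 1 — the formula is a G_5-tautology.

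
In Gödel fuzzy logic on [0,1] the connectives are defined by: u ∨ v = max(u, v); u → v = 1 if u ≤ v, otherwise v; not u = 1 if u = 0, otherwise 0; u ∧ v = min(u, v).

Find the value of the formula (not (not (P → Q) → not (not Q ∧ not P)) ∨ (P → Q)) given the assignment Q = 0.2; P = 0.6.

(P → Q): 0.6 > 0.2, so result = 0.2
not (P → Q): Gödel ¬ of 0.2 = 0 (operand ≠ 0)
not Q: Gödel ¬ of 0.2 = 0 (operand ≠ 0)
not P: Gödel ¬ of 0.6 = 0 (operand ≠ 0)
(not Q ∧ not P) = min(0, 0) = 0
not (not Q ∧ not P): Gödel ¬ of 0 = 1 (operand is 0)
(not (P → Q) → not (not Q ∧ not P)): 0 ≤ 1, so result = 1
not (not (P → Q) → not (not Q ∧ not P)): Gödel ¬ of 1 = 0 (operand ≠ 0)
(P → Q): 0.6 > 0.2, so result = 0.2
(not (not (P → Q) → not (not Q ∧ not P)) ∨ (P → Q)) = max(0, 0.2) = 0.2

0.20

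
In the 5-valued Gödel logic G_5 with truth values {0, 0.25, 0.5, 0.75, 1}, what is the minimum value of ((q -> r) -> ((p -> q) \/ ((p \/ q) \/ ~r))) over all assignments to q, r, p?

The minimum is attained at q = 0, r = 0.25, p = 0.25:
  (q -> r): 0 ≤ 0.25, so result = 1
  (p -> q): 0.25 > 0, so result = 0
  (p \/ q) = max(0.25, 0) = 0.25
  ~r: Gödel ¬ of 0.25 = 0 (operand ≠ 0)
  ((p \/ q) \/ ~r) = max(0.25, 0) = 0.25
  ((p -> q) \/ ((p \/ q) \/ ~r)) = max(0, 0.25) = 0.25
  ((q -> r) -> ((p -> q) \/ ((p \/ q) \/ ~r))): 1 > 0.25, so result = 0.25
Checking all 125 assignments confirms none give a value below 0.25.

0.25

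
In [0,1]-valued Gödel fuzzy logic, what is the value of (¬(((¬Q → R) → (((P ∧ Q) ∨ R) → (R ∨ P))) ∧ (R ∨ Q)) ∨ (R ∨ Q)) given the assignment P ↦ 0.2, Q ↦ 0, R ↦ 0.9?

0.90

¬Q: Gödel ¬ of 0 = 1 (operand is 0)
(¬Q → R): 1 > 0.9, so result = 0.9
(P ∧ Q) = min(0.2, 0) = 0
((P ∧ Q) ∨ R) = max(0, 0.9) = 0.9
(R ∨ P) = max(0.9, 0.2) = 0.9
(((P ∧ Q) ∨ R) → (R ∨ P)): 0.9 ≤ 0.9, so result = 1
((¬Q → R) → (((P ∧ Q) ∨ R) → (R ∨ P))): 0.9 ≤ 1, so result = 1
(R ∨ Q) = max(0.9, 0) = 0.9
(((¬Q → R) → (((P ∧ Q) ∨ R) → (R ∨ P))) ∧ (R ∨ Q)) = min(1, 0.9) = 0.9
¬(((¬Q → R) → (((P ∧ Q) ∨ R) → (R ∨ P))) ∧ (R ∨ Q)): Gödel ¬ of 0.9 = 0 (operand ≠ 0)
(R ∨ Q) = max(0.9, 0) = 0.9
(¬(((¬Q → R) → (((P ∧ Q) ∨ R) → (R ∨ P))) ∧ (R ∨ Q)) ∨ (R ∨ Q)) = max(0, 0.9) = 0.9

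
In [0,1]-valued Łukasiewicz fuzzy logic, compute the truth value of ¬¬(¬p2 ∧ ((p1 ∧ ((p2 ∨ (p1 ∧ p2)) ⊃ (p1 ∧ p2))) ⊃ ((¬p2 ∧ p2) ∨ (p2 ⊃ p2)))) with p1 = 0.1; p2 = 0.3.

0.70

¬p2: Łukasiewicz ¬ gives 1 − 0.3 = 0.7
(p1 ∧ p2) = min(0.1, 0.3) = 0.1
(p2 ∨ (p1 ∧ p2)) = max(0.3, 0.1) = 0.3
(p1 ∧ p2) = min(0.1, 0.3) = 0.1
((p2 ∨ (p1 ∧ p2)) ⊃ (p1 ∧ p2)): min(1, 1 − 0.3 + 0.1) = 0.8
(p1 ∧ ((p2 ∨ (p1 ∧ p2)) ⊃ (p1 ∧ p2))) = min(0.1, 0.8) = 0.1
¬p2: Łukasiewicz ¬ gives 1 − 0.3 = 0.7
(¬p2 ∧ p2) = min(0.7, 0.3) = 0.3
(p2 ⊃ p2): min(1, 1 − 0.3 + 0.3) = 1
((¬p2 ∧ p2) ∨ (p2 ⊃ p2)) = max(0.3, 1) = 1
((p1 ∧ ((p2 ∨ (p1 ∧ p2)) ⊃ (p1 ∧ p2))) ⊃ ((¬p2 ∧ p2) ∨ (p2 ⊃ p2))): min(1, 1 − 0.1 + 1) = 1
(¬p2 ∧ ((p1 ∧ ((p2 ∨ (p1 ∧ p2)) ⊃ (p1 ∧ p2))) ⊃ ((¬p2 ∧ p2) ∨ (p2 ⊃ p2)))) = min(0.7, 1) = 0.7
¬(¬p2 ∧ ((p1 ∧ ((p2 ∨ (p1 ∧ p2)) ⊃ (p1 ∧ p2))) ⊃ ((¬p2 ∧ p2) ∨ (p2 ⊃ p2)))): Łukasiewicz ¬ gives 1 − 0.7 = 0.3
¬¬(¬p2 ∧ ((p1 ∧ ((p2 ∨ (p1 ∧ p2)) ⊃ (p1 ∧ p2))) ⊃ ((¬p2 ∧ p2) ∨ (p2 ⊃ p2)))): Łukasiewicz ¬ gives 1 − 0.3 = 0.7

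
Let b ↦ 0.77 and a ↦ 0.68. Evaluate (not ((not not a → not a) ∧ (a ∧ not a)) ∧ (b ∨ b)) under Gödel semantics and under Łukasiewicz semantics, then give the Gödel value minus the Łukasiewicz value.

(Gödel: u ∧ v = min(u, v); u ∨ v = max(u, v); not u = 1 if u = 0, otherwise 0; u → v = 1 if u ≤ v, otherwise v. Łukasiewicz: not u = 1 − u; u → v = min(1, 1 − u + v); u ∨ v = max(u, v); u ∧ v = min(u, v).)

Gödel evaluation:
  not a: Gödel ¬ of 0.68 = 0 (operand ≠ 0)
  not not a: Gödel ¬ of 0 = 1 (operand is 0)
  not a: Gödel ¬ of 0.68 = 0 (operand ≠ 0)
  (not not a → not a): 1 > 0, so result = 0
  not a: Gödel ¬ of 0.68 = 0 (operand ≠ 0)
  (a ∧ not a) = min(0.68, 0) = 0
  ((not not a → not a) ∧ (a ∧ not a)) = min(0, 0) = 0
  not ((not not a → not a) ∧ (a ∧ not a)): Gödel ¬ of 0 = 1 (operand is 0)
  (b ∨ b) = max(0.77, 0.77) = 0.77
  (not ((not not a → not a) ∧ (a ∧ not a)) ∧ (b ∨ b)) = min(1, 0.77) = 0.77
  Gödel value = 0.77
Łukasiewicz evaluation:
  not a: Łukasiewicz ¬ gives 1 − 0.68 = 0.32
  not not a: Łukasiewicz ¬ gives 1 − 0.32 = 0.68
  not a: Łukasiewicz ¬ gives 1 − 0.68 = 0.32
  (not not a → not a): min(1, 1 − 0.68 + 0.32) = 0.64
  not a: Łukasiewicz ¬ gives 1 − 0.68 = 0.32
  (a ∧ not a) = min(0.68, 0.32) = 0.32
  ((not not a → not a) ∧ (a ∧ not a)) = min(0.64, 0.32) = 0.32
  not ((not not a → not a) ∧ (a ∧ not a)): Łukasiewicz ¬ gives 1 − 0.32 = 0.68
  (b ∨ b) = max(0.77, 0.77) = 0.77
  (not ((not not a → not a) ∧ (a ∧ not a)) ∧ (b ∨ b)) = min(0.68, 0.77) = 0.68
  Łukasiewicz value = 0.68
Difference: 0.77 − 0.68 = 0.09

0.09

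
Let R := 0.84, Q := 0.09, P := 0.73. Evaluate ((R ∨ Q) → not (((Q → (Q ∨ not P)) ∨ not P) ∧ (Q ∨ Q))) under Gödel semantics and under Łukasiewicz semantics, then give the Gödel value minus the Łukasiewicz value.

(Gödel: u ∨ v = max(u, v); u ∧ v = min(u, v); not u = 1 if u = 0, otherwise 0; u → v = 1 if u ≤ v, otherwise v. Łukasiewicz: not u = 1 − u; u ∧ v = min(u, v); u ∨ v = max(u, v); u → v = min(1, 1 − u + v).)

Gödel evaluation:
  (R ∨ Q) = max(0.84, 0.09) = 0.84
  not P: Gödel ¬ of 0.73 = 0 (operand ≠ 0)
  (Q ∨ not P) = max(0.09, 0) = 0.09
  (Q → (Q ∨ not P)): 0.09 ≤ 0.09, so result = 1
  not P: Gödel ¬ of 0.73 = 0 (operand ≠ 0)
  ((Q → (Q ∨ not P)) ∨ not P) = max(1, 0) = 1
  (Q ∨ Q) = max(0.09, 0.09) = 0.09
  (((Q → (Q ∨ not P)) ∨ not P) ∧ (Q ∨ Q)) = min(1, 0.09) = 0.09
  not (((Q → (Q ∨ not P)) ∨ not P) ∧ (Q ∨ Q)): Gödel ¬ of 0.09 = 0 (operand ≠ 0)
  ((R ∨ Q) → not (((Q → (Q ∨ not P)) ∨ not P) ∧ (Q ∨ Q))): 0.84 > 0, so result = 0
  Gödel value = 0
Łukasiewicz evaluation:
  (R ∨ Q) = max(0.84, 0.09) = 0.84
  not P: Łukasiewicz ¬ gives 1 − 0.73 = 0.27
  (Q ∨ not P) = max(0.09, 0.27) = 0.27
  (Q → (Q ∨ not P)): min(1, 1 − 0.09 + 0.27) = 1
  not P: Łukasiewicz ¬ gives 1 − 0.73 = 0.27
  ((Q → (Q ∨ not P)) ∨ not P) = max(1, 0.27) = 1
  (Q ∨ Q) = max(0.09, 0.09) = 0.09
  (((Q → (Q ∨ not P)) ∨ not P) ∧ (Q ∨ Q)) = min(1, 0.09) = 0.09
  not (((Q → (Q ∨ not P)) ∨ not P) ∧ (Q ∨ Q)): Łukasiewicz ¬ gives 1 − 0.09 = 0.91
  ((R ∨ Q) → not (((Q → (Q ∨ not P)) ∨ not P) ∧ (Q ∨ Q))): min(1, 1 − 0.84 + 0.91) = 1
  Łukasiewicz value = 1
Difference: 0 − 1 = -1.00

-1.00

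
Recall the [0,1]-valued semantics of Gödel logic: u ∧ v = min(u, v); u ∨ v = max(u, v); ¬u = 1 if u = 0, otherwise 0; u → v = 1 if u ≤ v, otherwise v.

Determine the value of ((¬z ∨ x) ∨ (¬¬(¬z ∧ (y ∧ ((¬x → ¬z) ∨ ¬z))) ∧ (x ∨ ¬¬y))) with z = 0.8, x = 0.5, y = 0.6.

0.50

¬z: Gödel ¬ of 0.8 = 0 (operand ≠ 0)
(¬z ∨ x) = max(0, 0.5) = 0.5
¬z: Gödel ¬ of 0.8 = 0 (operand ≠ 0)
¬x: Gödel ¬ of 0.5 = 0 (operand ≠ 0)
¬z: Gödel ¬ of 0.8 = 0 (operand ≠ 0)
(¬x → ¬z): 0 ≤ 0, so result = 1
¬z: Gödel ¬ of 0.8 = 0 (operand ≠ 0)
((¬x → ¬z) ∨ ¬z) = max(1, 0) = 1
(y ∧ ((¬x → ¬z) ∨ ¬z)) = min(0.6, 1) = 0.6
(¬z ∧ (y ∧ ((¬x → ¬z) ∨ ¬z))) = min(0, 0.6) = 0
¬(¬z ∧ (y ∧ ((¬x → ¬z) ∨ ¬z))): Gödel ¬ of 0 = 1 (operand is 0)
¬¬(¬z ∧ (y ∧ ((¬x → ¬z) ∨ ¬z))): Gödel ¬ of 1 = 0 (operand ≠ 0)
¬y: Gödel ¬ of 0.6 = 0 (operand ≠ 0)
¬¬y: Gödel ¬ of 0 = 1 (operand is 0)
(x ∨ ¬¬y) = max(0.5, 1) = 1
(¬¬(¬z ∧ (y ∧ ((¬x → ¬z) ∨ ¬z))) ∧ (x ∨ ¬¬y)) = min(0, 1) = 0
((¬z ∨ x) ∨ (¬¬(¬z ∧ (y ∧ ((¬x → ¬z) ∨ ¬z))) ∧ (x ∨ ¬¬y))) = max(0.5, 0) = 0.5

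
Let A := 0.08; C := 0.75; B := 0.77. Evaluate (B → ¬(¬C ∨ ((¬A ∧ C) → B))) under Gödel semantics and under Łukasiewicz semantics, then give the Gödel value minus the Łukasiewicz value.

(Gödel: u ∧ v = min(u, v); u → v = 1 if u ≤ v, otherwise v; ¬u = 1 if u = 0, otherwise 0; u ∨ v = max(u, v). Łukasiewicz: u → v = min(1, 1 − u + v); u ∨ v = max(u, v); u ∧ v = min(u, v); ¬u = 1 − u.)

Gödel evaluation:
  ¬C: Gödel ¬ of 0.75 = 0 (operand ≠ 0)
  ¬A: Gödel ¬ of 0.08 = 0 (operand ≠ 0)
  (¬A ∧ C) = min(0, 0.75) = 0
  ((¬A ∧ C) → B): 0 ≤ 0.77, so result = 1
  (¬C ∨ ((¬A ∧ C) → B)) = max(0, 1) = 1
  ¬(¬C ∨ ((¬A ∧ C) → B)): Gödel ¬ of 1 = 0 (operand ≠ 0)
  (B → ¬(¬C ∨ ((¬A ∧ C) → B))): 0.77 > 0, so result = 0
  Gödel value = 0
Łukasiewicz evaluation:
  ¬C: Łukasiewicz ¬ gives 1 − 0.75 = 0.25
  ¬A: Łukasiewicz ¬ gives 1 − 0.08 = 0.92
  (¬A ∧ C) = min(0.92, 0.75) = 0.75
  ((¬A ∧ C) → B): min(1, 1 − 0.75 + 0.77) = 1
  (¬C ∨ ((¬A ∧ C) → B)) = max(0.25, 1) = 1
  ¬(¬C ∨ ((¬A ∧ C) → B)): Łukasiewicz ¬ gives 1 − 1 = 0
  (B → ¬(¬C ∨ ((¬A ∧ C) → B))): min(1, 1 − 0.77 + 0) = 0.23
  Łukasiewicz value = 0.23
Difference: 0 − 0.23 = -0.23

-0.23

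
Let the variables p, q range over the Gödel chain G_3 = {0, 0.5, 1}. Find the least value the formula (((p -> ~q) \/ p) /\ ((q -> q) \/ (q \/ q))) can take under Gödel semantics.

The minimum is attained at p = 0.5, q = 0.5:
  ~q: Gödel ¬ of 0.5 = 0 (operand ≠ 0)
  (p -> ~q): 0.5 > 0, so result = 0
  ((p -> ~q) \/ p) = max(0, 0.5) = 0.5
  (q -> q): 0.5 ≤ 0.5, so result = 1
  (q \/ q) = max(0.5, 0.5) = 0.5
  ((q -> q) \/ (q \/ q)) = max(1, 0.5) = 1
  (((p -> ~q) \/ p) /\ ((q -> q) \/ (q \/ q))) = min(0.5, 1) = 0.5
Checking all 9 assignments confirms none give a value below 0.50.

0.50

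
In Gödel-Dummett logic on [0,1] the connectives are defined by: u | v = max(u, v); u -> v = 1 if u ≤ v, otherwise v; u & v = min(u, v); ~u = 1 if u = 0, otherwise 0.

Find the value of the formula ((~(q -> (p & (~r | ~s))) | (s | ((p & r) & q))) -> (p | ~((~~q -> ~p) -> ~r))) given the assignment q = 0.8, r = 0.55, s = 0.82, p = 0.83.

0.83

~r: Gödel ¬ of 0.55 = 0 (operand ≠ 0)
~s: Gödel ¬ of 0.82 = 0 (operand ≠ 0)
(~r | ~s) = max(0, 0) = 0
(p & (~r | ~s)) = min(0.83, 0) = 0
(q -> (p & (~r | ~s))): 0.8 > 0, so result = 0
~(q -> (p & (~r | ~s))): Gödel ¬ of 0 = 1 (operand is 0)
(p & r) = min(0.83, 0.55) = 0.55
((p & r) & q) = min(0.55, 0.8) = 0.55
(s | ((p & r) & q)) = max(0.82, 0.55) = 0.82
(~(q -> (p & (~r | ~s))) | (s | ((p & r) & q))) = max(1, 0.82) = 1
~q: Gödel ¬ of 0.8 = 0 (operand ≠ 0)
~~q: Gödel ¬ of 0 = 1 (operand is 0)
~p: Gödel ¬ of 0.83 = 0 (operand ≠ 0)
(~~q -> ~p): 1 > 0, so result = 0
~r: Gödel ¬ of 0.55 = 0 (operand ≠ 0)
((~~q -> ~p) -> ~r): 0 ≤ 0, so result = 1
~((~~q -> ~p) -> ~r): Gödel ¬ of 1 = 0 (operand ≠ 0)
(p | ~((~~q -> ~p) -> ~r)) = max(0.83, 0) = 0.83
((~(q -> (p & (~r | ~s))) | (s | ((p & r) & q))) -> (p | ~((~~q -> ~p) -> ~r))): 1 > 0.83, so result = 0.83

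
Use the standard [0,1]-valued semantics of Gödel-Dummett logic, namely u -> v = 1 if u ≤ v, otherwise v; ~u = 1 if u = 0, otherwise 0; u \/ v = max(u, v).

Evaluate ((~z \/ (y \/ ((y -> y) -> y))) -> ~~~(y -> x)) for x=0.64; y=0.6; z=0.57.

~z: Gödel ¬ of 0.57 = 0 (operand ≠ 0)
(y -> y): 0.6 ≤ 0.6, so result = 1
((y -> y) -> y): 1 > 0.6, so result = 0.6
(y \/ ((y -> y) -> y)) = max(0.6, 0.6) = 0.6
(~z \/ (y \/ ((y -> y) -> y))) = max(0, 0.6) = 0.6
(y -> x): 0.6 ≤ 0.64, so result = 1
~(y -> x): Gödel ¬ of 1 = 0 (operand ≠ 0)
~~(y -> x): Gödel ¬ of 0 = 1 (operand is 0)
~~~(y -> x): Gödel ¬ of 1 = 0 (operand ≠ 0)
((~z \/ (y \/ ((y -> y) -> y))) -> ~~~(y -> x)): 0.6 > 0, so result = 0

0.00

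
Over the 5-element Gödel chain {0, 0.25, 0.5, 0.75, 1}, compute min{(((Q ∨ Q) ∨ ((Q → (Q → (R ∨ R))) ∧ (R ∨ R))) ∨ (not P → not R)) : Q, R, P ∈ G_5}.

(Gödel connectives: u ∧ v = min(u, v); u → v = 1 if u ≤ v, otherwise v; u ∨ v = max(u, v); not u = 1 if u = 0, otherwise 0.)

0.25

The minimum is attained at Q = 0, R = 0.25, P = 0:
  (Q ∨ Q) = max(0, 0) = 0
  (R ∨ R) = max(0.25, 0.25) = 0.25
  (Q → (R ∨ R)): 0 ≤ 0.25, so result = 1
  (Q → (Q → (R ∨ R))): 0 ≤ 1, so result = 1
  (R ∨ R) = max(0.25, 0.25) = 0.25
  ((Q → (Q → (R ∨ R))) ∧ (R ∨ R)) = min(1, 0.25) = 0.25
  ((Q ∨ Q) ∨ ((Q → (Q → (R ∨ R))) ∧ (R ∨ R))) = max(0, 0.25) = 0.25
  not P: Gödel ¬ of 0 = 1 (operand is 0)
  not R: Gödel ¬ of 0.25 = 0 (operand ≠ 0)
  (not P → not R): 1 > 0, so result = 0
  (((Q ∨ Q) ∨ ((Q → (Q → (R ∨ R))) ∧ (R ∨ R))) ∨ (not P → not R)) = max(0.25, 0) = 0.25
Checking all 125 assignments confirms none give a value below 0.25.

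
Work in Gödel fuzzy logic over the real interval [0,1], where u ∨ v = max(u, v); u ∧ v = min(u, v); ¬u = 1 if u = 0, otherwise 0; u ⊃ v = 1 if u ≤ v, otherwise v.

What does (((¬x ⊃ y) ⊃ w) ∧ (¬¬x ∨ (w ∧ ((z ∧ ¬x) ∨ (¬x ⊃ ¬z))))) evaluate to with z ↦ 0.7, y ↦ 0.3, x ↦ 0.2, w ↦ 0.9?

0.90

¬x: Gödel ¬ of 0.2 = 0 (operand ≠ 0)
(¬x ⊃ y): 0 ≤ 0.3, so result = 1
((¬x ⊃ y) ⊃ w): 1 > 0.9, so result = 0.9
¬x: Gödel ¬ of 0.2 = 0 (operand ≠ 0)
¬¬x: Gödel ¬ of 0 = 1 (operand is 0)
¬x: Gödel ¬ of 0.2 = 0 (operand ≠ 0)
(z ∧ ¬x) = min(0.7, 0) = 0
¬x: Gödel ¬ of 0.2 = 0 (operand ≠ 0)
¬z: Gödel ¬ of 0.7 = 0 (operand ≠ 0)
(¬x ⊃ ¬z): 0 ≤ 0, so result = 1
((z ∧ ¬x) ∨ (¬x ⊃ ¬z)) = max(0, 1) = 1
(w ∧ ((z ∧ ¬x) ∨ (¬x ⊃ ¬z))) = min(0.9, 1) = 0.9
(¬¬x ∨ (w ∧ ((z ∧ ¬x) ∨ (¬x ⊃ ¬z)))) = max(1, 0.9) = 1
(((¬x ⊃ y) ⊃ w) ∧ (¬¬x ∨ (w ∧ ((z ∧ ¬x) ∨ (¬x ⊃ ¬z))))) = min(0.9, 1) = 0.9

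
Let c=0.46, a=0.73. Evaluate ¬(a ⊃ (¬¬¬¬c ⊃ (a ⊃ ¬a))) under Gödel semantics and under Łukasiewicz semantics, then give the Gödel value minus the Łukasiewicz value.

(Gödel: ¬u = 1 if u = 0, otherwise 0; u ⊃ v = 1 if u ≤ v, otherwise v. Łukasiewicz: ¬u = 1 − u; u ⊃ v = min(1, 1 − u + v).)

Gödel evaluation:
  ¬c: Gödel ¬ of 0.46 = 0 (operand ≠ 0)
  ¬¬c: Gödel ¬ of 0 = 1 (operand is 0)
  ¬¬¬c: Gödel ¬ of 1 = 0 (operand ≠ 0)
  ¬¬¬¬c: Gödel ¬ of 0 = 1 (operand is 0)
  ¬a: Gödel ¬ of 0.73 = 0 (operand ≠ 0)
  (a ⊃ ¬a): 0.73 > 0, so result = 0
  (¬¬¬¬c ⊃ (a ⊃ ¬a)): 1 > 0, so result = 0
  (a ⊃ (¬¬¬¬c ⊃ (a ⊃ ¬a))): 0.73 > 0, so result = 0
  ¬(a ⊃ (¬¬¬¬c ⊃ (a ⊃ ¬a))): Gödel ¬ of 0 = 1 (operand is 0)
  Gödel value = 1
Łukasiewicz evaluation:
  ¬c: Łukasiewicz ¬ gives 1 − 0.46 = 0.54
  ¬¬c: Łukasiewicz ¬ gives 1 − 0.54 = 0.46
  ¬¬¬c: Łukasiewicz ¬ gives 1 − 0.46 = 0.54
  ¬¬¬¬c: Łukasiewicz ¬ gives 1 − 0.54 = 0.46
  ¬a: Łukasiewicz ¬ gives 1 − 0.73 = 0.27
  (a ⊃ ¬a): min(1, 1 − 0.73 + 0.27) = 0.54
  (¬¬¬¬c ⊃ (a ⊃ ¬a)): min(1, 1 − 0.46 + 0.54) = 1
  (a ⊃ (¬¬¬¬c ⊃ (a ⊃ ¬a))): min(1, 1 − 0.73 + 1) = 1
  ¬(a ⊃ (¬¬¬¬c ⊃ (a ⊃ ¬a))): Łukasiewicz ¬ gives 1 − 1 = 0
  Łukasiewicz value = 0
Difference: 1 − 0 = 1.00

1.00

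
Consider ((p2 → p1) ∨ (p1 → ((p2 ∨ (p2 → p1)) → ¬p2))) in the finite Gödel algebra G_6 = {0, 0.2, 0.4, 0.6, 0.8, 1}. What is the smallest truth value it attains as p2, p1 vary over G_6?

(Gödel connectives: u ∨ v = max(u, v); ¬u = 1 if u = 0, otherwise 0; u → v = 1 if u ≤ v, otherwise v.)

0.20

The minimum is attained at p2 = 0.4, p1 = 0.2:
  (p2 → p1): 0.4 > 0.2, so result = 0.2
  (p2 → p1): 0.4 > 0.2, so result = 0.2
  (p2 ∨ (p2 → p1)) = max(0.4, 0.2) = 0.4
  ¬p2: Gödel ¬ of 0.4 = 0 (operand ≠ 0)
  ((p2 ∨ (p2 → p1)) → ¬p2): 0.4 > 0, so result = 0
  (p1 → ((p2 ∨ (p2 → p1)) → ¬p2)): 0.2 > 0, so result = 0
  ((p2 → p1) ∨ (p1 → ((p2 ∨ (p2 → p1)) → ¬p2))) = max(0.2, 0) = 0.2
Checking all 36 assignments confirms none give a value below 0.20.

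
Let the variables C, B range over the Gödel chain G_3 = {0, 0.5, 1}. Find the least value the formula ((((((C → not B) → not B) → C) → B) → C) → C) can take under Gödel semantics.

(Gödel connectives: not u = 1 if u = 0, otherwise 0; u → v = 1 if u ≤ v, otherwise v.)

The minimum is attained at C = 0.5, B = 0:
  not B: Gödel ¬ of 0 = 1 (operand is 0)
  (C → not B): 0.5 ≤ 1, so result = 1
  not B: Gödel ¬ of 0 = 1 (operand is 0)
  ((C → not B) → not B): 1 ≤ 1, so result = 1
  (((C → not B) → not B) → C): 1 > 0.5, so result = 0.5
  ((((C → not B) → not B) → C) → B): 0.5 > 0, so result = 0
  (((((C → not B) → not B) → C) → B) → C): 0 ≤ 0.5, so result = 1
  ((((((C → not B) → not B) → C) → B) → C) → C): 1 > 0.5, so result = 0.5
Checking all 9 assignments confirms none give a value below 0.50.

0.50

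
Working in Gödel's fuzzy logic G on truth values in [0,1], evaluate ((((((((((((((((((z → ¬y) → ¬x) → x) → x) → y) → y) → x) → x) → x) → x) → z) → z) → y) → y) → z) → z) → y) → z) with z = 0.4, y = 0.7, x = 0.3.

¬y: Gödel ¬ of 0.7 = 0 (operand ≠ 0)
(z → ¬y): 0.4 > 0, so result = 0
¬x: Gödel ¬ of 0.3 = 0 (operand ≠ 0)
((z → ¬y) → ¬x): 0 ≤ 0, so result = 1
(((z → ¬y) → ¬x) → x): 1 > 0.3, so result = 0.3
((((z → ¬y) → ¬x) → x) → x): 0.3 ≤ 0.3, so result = 1
(((((z → ¬y) → ¬x) → x) → x) → y): 1 > 0.7, so result = 0.7
((((((z → ¬y) → ¬x) → x) → x) → y) → y): 0.7 ≤ 0.7, so result = 1
(((((((z → ¬y) → ¬x) → x) → x) → y) → y) → x): 1 > 0.3, so result = 0.3
((((((((z → ¬y) → ¬x) → x) → x) → y) → y) → x) → x): 0.3 ≤ 0.3, so result = 1
(((((((((z → ¬y) → ¬x) → x) → x) → y) → y) → x) → x) → x): 1 > 0.3, so result = 0.3
((((((((((z → ¬y) → ¬x) → x) → x) → y) → y) → x) → x) → x) → x): 0.3 ≤ 0.3, so result = 1
(((((((((((z → ¬y) → ¬x) → x) → x) → y) → y) → x) → x) → x) → x) → z): 1 > 0.4, so result = 0.4
((((((((((((z → ¬y) → ¬x) → x) → x) → y) → y) → x) → x) → x) → x) → z) → z): 0.4 ≤ 0.4, so result = 1
(((((((((((((z → ¬y) → ¬x) → x) → x) → y) → y) → x) → x) → x) → x) → z) → z) → y): 1 > 0.7, so result = 0.7
((((((((((((((z → ¬y) → ¬x) → x) → x) → y) → y) → x) → x) → x) → x) → z) → z) → y) → y): 0.7 ≤ 0.7, so result = 1
(((((((((((((((z → ¬y) → ¬x) → x) → x) → y) → y) → x) → x) → x) → x) → z) → z) → y) → y) → z): 1 > 0.4, so result = 0.4
((((((((((((((((z → ¬y) → ¬x) → x) → x) → y) → y) → x) → x) → x) → x) → z) → z) → y) → y) → z) → z): 0.4 ≤ 0.4, so result = 1
(((((((((((((((((z → ¬y) → ¬x) → x) → x) → y) → y) → x) → x) → x) → x) → z) → z) → y) → y) → z) → z) → y): 1 > 0.7, so result = 0.7
((((((((((((((((((z → ¬y) → ¬x) → x) → x) → y) → y) → x) → x) → x) → x) → z) → z) → y) → y) → z) → z) → y) → z): 0.7 > 0.4, so result = 0.4

0.40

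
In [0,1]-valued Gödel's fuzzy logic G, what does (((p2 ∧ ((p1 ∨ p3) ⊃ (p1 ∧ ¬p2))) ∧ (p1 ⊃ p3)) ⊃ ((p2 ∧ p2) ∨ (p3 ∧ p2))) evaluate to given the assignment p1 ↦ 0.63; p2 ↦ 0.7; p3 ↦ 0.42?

1.00

(p1 ∨ p3) = max(0.63, 0.42) = 0.63
¬p2: Gödel ¬ of 0.7 = 0 (operand ≠ 0)
(p1 ∧ ¬p2) = min(0.63, 0) = 0
((p1 ∨ p3) ⊃ (p1 ∧ ¬p2)): 0.63 > 0, so result = 0
(p2 ∧ ((p1 ∨ p3) ⊃ (p1 ∧ ¬p2))) = min(0.7, 0) = 0
(p1 ⊃ p3): 0.63 > 0.42, so result = 0.42
((p2 ∧ ((p1 ∨ p3) ⊃ (p1 ∧ ¬p2))) ∧ (p1 ⊃ p3)) = min(0, 0.42) = 0
(p2 ∧ p2) = min(0.7, 0.7) = 0.7
(p3 ∧ p2) = min(0.42, 0.7) = 0.42
((p2 ∧ p2) ∨ (p3 ∧ p2)) = max(0.7, 0.42) = 0.7
(((p2 ∧ ((p1 ∨ p3) ⊃ (p1 ∧ ¬p2))) ∧ (p1 ⊃ p3)) ⊃ ((p2 ∧ p2) ∨ (p3 ∧ p2))): 0 ≤ 0.7, so result = 1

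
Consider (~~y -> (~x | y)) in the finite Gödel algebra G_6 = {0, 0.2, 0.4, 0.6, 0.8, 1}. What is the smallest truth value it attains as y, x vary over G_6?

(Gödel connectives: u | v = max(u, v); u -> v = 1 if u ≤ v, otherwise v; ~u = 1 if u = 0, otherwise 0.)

The minimum is attained at y = 0.2, x = 0.2:
  ~y: Gödel ¬ of 0.2 = 0 (operand ≠ 0)
  ~~y: Gödel ¬ of 0 = 1 (operand is 0)
  ~x: Gödel ¬ of 0.2 = 0 (operand ≠ 0)
  (~x | y) = max(0, 0.2) = 0.2
  (~~y -> (~x | y)): 1 > 0.2, so result = 0.2
Checking all 36 assignments confirms none give a value below 0.20.

0.20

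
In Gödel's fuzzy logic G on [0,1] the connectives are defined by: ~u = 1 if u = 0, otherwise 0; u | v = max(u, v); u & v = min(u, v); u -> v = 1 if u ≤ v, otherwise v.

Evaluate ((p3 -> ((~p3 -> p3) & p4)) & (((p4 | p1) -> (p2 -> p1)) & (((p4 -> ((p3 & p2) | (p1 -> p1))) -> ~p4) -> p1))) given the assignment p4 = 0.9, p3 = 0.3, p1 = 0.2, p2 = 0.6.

0.20

~p3: Gödel ¬ of 0.3 = 0 (operand ≠ 0)
(~p3 -> p3): 0 ≤ 0.3, so result = 1
((~p3 -> p3) & p4) = min(1, 0.9) = 0.9
(p3 -> ((~p3 -> p3) & p4)): 0.3 ≤ 0.9, so result = 1
(p4 | p1) = max(0.9, 0.2) = 0.9
(p2 -> p1): 0.6 > 0.2, so result = 0.2
((p4 | p1) -> (p2 -> p1)): 0.9 > 0.2, so result = 0.2
(p3 & p2) = min(0.3, 0.6) = 0.3
(p1 -> p1): 0.2 ≤ 0.2, so result = 1
((p3 & p2) | (p1 -> p1)) = max(0.3, 1) = 1
(p4 -> ((p3 & p2) | (p1 -> p1))): 0.9 ≤ 1, so result = 1
~p4: Gödel ¬ of 0.9 = 0 (operand ≠ 0)
((p4 -> ((p3 & p2) | (p1 -> p1))) -> ~p4): 1 > 0, so result = 0
(((p4 -> ((p3 & p2) | (p1 -> p1))) -> ~p4) -> p1): 0 ≤ 0.2, so result = 1
(((p4 | p1) -> (p2 -> p1)) & (((p4 -> ((p3 & p2) | (p1 -> p1))) -> ~p4) -> p1)) = min(0.2, 1) = 0.2
((p3 -> ((~p3 -> p3) & p4)) & (((p4 | p1) -> (p2 -> p1)) & (((p4 -> ((p3 & p2) | (p1 -> p1))) -> ~p4) -> p1))) = min(1, 0.2) = 0.2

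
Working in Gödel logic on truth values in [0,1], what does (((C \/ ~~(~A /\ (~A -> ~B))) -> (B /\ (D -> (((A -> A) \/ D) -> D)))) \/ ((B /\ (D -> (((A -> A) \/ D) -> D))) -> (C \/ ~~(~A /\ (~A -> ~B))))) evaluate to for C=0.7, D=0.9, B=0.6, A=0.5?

1.00

~A: Gödel ¬ of 0.5 = 0 (operand ≠ 0)
~A: Gödel ¬ of 0.5 = 0 (operand ≠ 0)
~B: Gödel ¬ of 0.6 = 0 (operand ≠ 0)
(~A -> ~B): 0 ≤ 0, so result = 1
(~A /\ (~A -> ~B)) = min(0, 1) = 0
~(~A /\ (~A -> ~B)): Gödel ¬ of 0 = 1 (operand is 0)
~~(~A /\ (~A -> ~B)): Gödel ¬ of 1 = 0 (operand ≠ 0)
(C \/ ~~(~A /\ (~A -> ~B))) = max(0.7, 0) = 0.7
(A -> A): 0.5 ≤ 0.5, so result = 1
((A -> A) \/ D) = max(1, 0.9) = 1
(((A -> A) \/ D) -> D): 1 > 0.9, so result = 0.9
(D -> (((A -> A) \/ D) -> D)): 0.9 ≤ 0.9, so result = 1
(B /\ (D -> (((A -> A) \/ D) -> D))) = min(0.6, 1) = 0.6
((C \/ ~~(~A /\ (~A -> ~B))) -> (B /\ (D -> (((A -> A) \/ D) -> D)))): 0.7 > 0.6, so result = 0.6
(A -> A): 0.5 ≤ 0.5, so result = 1
((A -> A) \/ D) = max(1, 0.9) = 1
(((A -> A) \/ D) -> D): 1 > 0.9, so result = 0.9
(D -> (((A -> A) \/ D) -> D)): 0.9 ≤ 0.9, so result = 1
(B /\ (D -> (((A -> A) \/ D) -> D))) = min(0.6, 1) = 0.6
~A: Gödel ¬ of 0.5 = 0 (operand ≠ 0)
~A: Gödel ¬ of 0.5 = 0 (operand ≠ 0)
~B: Gödel ¬ of 0.6 = 0 (operand ≠ 0)
(~A -> ~B): 0 ≤ 0, so result = 1
(~A /\ (~A -> ~B)) = min(0, 1) = 0
~(~A /\ (~A -> ~B)): Gödel ¬ of 0 = 1 (operand is 0)
~~(~A /\ (~A -> ~B)): Gödel ¬ of 1 = 0 (operand ≠ 0)
(C \/ ~~(~A /\ (~A -> ~B))) = max(0.7, 0) = 0.7
((B /\ (D -> (((A -> A) \/ D) -> D))) -> (C \/ ~~(~A /\ (~A -> ~B)))): 0.6 ≤ 0.7, so result = 1
(((C \/ ~~(~A /\ (~A -> ~B))) -> (B /\ (D -> (((A -> A) \/ D) -> D)))) \/ ((B /\ (D -> (((A -> A) \/ D) -> D))) -> (C \/ ~~(~A /\ (~A -> ~B))))) = max(0.6, 1) = 1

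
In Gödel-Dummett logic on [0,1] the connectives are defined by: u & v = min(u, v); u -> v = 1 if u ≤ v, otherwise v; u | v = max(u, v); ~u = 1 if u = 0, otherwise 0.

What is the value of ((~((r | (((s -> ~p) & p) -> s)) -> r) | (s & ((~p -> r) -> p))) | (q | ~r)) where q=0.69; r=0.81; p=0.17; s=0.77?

~p: Gödel ¬ of 0.17 = 0 (operand ≠ 0)
(s -> ~p): 0.77 > 0, so result = 0
((s -> ~p) & p) = min(0, 0.17) = 0
(((s -> ~p) & p) -> s): 0 ≤ 0.77, so result = 1
(r | (((s -> ~p) & p) -> s)) = max(0.81, 1) = 1
((r | (((s -> ~p) & p) -> s)) -> r): 1 > 0.81, so result = 0.81
~((r | (((s -> ~p) & p) -> s)) -> r): Gödel ¬ of 0.81 = 0 (operand ≠ 0)
~p: Gödel ¬ of 0.17 = 0 (operand ≠ 0)
(~p -> r): 0 ≤ 0.81, so result = 1
((~p -> r) -> p): 1 > 0.17, so result = 0.17
(s & ((~p -> r) -> p)) = min(0.77, 0.17) = 0.17
(~((r | (((s -> ~p) & p) -> s)) -> r) | (s & ((~p -> r) -> p))) = max(0, 0.17) = 0.17
~r: Gödel ¬ of 0.81 = 0 (operand ≠ 0)
(q | ~r) = max(0.69, 0) = 0.69
((~((r | (((s -> ~p) & p) -> s)) -> r) | (s & ((~p -> r) -> p))) | (q | ~r)) = max(0.17, 0.69) = 0.69

0.69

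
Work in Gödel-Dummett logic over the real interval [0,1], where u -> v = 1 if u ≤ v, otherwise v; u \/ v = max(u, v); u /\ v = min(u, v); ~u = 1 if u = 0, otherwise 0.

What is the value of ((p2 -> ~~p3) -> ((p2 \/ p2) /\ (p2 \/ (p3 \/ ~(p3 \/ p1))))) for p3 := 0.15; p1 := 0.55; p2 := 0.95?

0.95

~p3: Gödel ¬ of 0.15 = 0 (operand ≠ 0)
~~p3: Gödel ¬ of 0 = 1 (operand is 0)
(p2 -> ~~p3): 0.95 ≤ 1, so result = 1
(p2 \/ p2) = max(0.95, 0.95) = 0.95
(p3 \/ p1) = max(0.15, 0.55) = 0.55
~(p3 \/ p1): Gödel ¬ of 0.55 = 0 (operand ≠ 0)
(p3 \/ ~(p3 \/ p1)) = max(0.15, 0) = 0.15
(p2 \/ (p3 \/ ~(p3 \/ p1))) = max(0.95, 0.15) = 0.95
((p2 \/ p2) /\ (p2 \/ (p3 \/ ~(p3 \/ p1)))) = min(0.95, 0.95) = 0.95
((p2 -> ~~p3) -> ((p2 \/ p2) /\ (p2 \/ (p3 \/ ~(p3 \/ p1))))): 1 > 0.95, so result = 0.95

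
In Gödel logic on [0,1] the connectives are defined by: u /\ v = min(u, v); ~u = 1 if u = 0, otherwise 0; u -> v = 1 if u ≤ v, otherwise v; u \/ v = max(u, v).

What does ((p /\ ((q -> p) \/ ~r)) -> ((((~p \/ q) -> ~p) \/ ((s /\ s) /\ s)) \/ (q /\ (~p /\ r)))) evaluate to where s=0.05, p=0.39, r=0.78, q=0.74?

0.05

(q -> p): 0.74 > 0.39, so result = 0.39
~r: Gödel ¬ of 0.78 = 0 (operand ≠ 0)
((q -> p) \/ ~r) = max(0.39, 0) = 0.39
(p /\ ((q -> p) \/ ~r)) = min(0.39, 0.39) = 0.39
~p: Gödel ¬ of 0.39 = 0 (operand ≠ 0)
(~p \/ q) = max(0, 0.74) = 0.74
~p: Gödel ¬ of 0.39 = 0 (operand ≠ 0)
((~p \/ q) -> ~p): 0.74 > 0, so result = 0
(s /\ s) = min(0.05, 0.05) = 0.05
((s /\ s) /\ s) = min(0.05, 0.05) = 0.05
(((~p \/ q) -> ~p) \/ ((s /\ s) /\ s)) = max(0, 0.05) = 0.05
~p: Gödel ¬ of 0.39 = 0 (operand ≠ 0)
(~p /\ r) = min(0, 0.78) = 0
(q /\ (~p /\ r)) = min(0.74, 0) = 0
((((~p \/ q) -> ~p) \/ ((s /\ s) /\ s)) \/ (q /\ (~p /\ r))) = max(0.05, 0) = 0.05
((p /\ ((q -> p) \/ ~r)) -> ((((~p \/ q) -> ~p) \/ ((s /\ s) /\ s)) \/ (q /\ (~p /\ r)))): 0.39 > 0.05, so result = 0.05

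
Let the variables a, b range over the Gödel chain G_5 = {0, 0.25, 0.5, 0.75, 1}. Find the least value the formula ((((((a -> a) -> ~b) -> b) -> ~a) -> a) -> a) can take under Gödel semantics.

0.25

The minimum is attained at a = 0.25, b = 0.25:
  (a -> a): 0.25 ≤ 0.25, so result = 1
  ~b: Gödel ¬ of 0.25 = 0 (operand ≠ 0)
  ((a -> a) -> ~b): 1 > 0, so result = 0
  (((a -> a) -> ~b) -> b): 0 ≤ 0.25, so result = 1
  ~a: Gödel ¬ of 0.25 = 0 (operand ≠ 0)
  ((((a -> a) -> ~b) -> b) -> ~a): 1 > 0, so result = 0
  (((((a -> a) -> ~b) -> b) -> ~a) -> a): 0 ≤ 0.25, so result = 1
  ((((((a -> a) -> ~b) -> b) -> ~a) -> a) -> a): 1 > 0.25, so result = 0.25
Checking all 25 assignments confirms none give a value below 0.25.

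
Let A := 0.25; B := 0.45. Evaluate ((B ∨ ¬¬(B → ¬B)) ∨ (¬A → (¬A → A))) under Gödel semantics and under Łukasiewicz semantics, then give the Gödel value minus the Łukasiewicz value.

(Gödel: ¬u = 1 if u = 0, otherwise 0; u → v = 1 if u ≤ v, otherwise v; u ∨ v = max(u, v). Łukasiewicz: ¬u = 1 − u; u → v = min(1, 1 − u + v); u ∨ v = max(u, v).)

0.00

Gödel evaluation:
  ¬B: Gödel ¬ of 0.45 = 0 (operand ≠ 0)
  (B → ¬B): 0.45 > 0, so result = 0
  ¬(B → ¬B): Gödel ¬ of 0 = 1 (operand is 0)
  ¬¬(B → ¬B): Gödel ¬ of 1 = 0 (operand ≠ 0)
  (B ∨ ¬¬(B → ¬B)) = max(0.45, 0) = 0.45
  ¬A: Gödel ¬ of 0.25 = 0 (operand ≠ 0)
  ¬A: Gödel ¬ of 0.25 = 0 (operand ≠ 0)
  (¬A → A): 0 ≤ 0.25, so result = 1
  (¬A → (¬A → A)): 0 ≤ 1, so result = 1
  ((B ∨ ¬¬(B → ¬B)) ∨ (¬A → (¬A → A))) = max(0.45, 1) = 1
  Gödel value = 1
Łukasiewicz evaluation:
  ¬B: Łukasiewicz ¬ gives 1 − 0.45 = 0.55
  (B → ¬B): min(1, 1 − 0.45 + 0.55) = 1
  ¬(B → ¬B): Łukasiewicz ¬ gives 1 − 1 = 0
  ¬¬(B → ¬B): Łukasiewicz ¬ gives 1 − 0 = 1
  (B ∨ ¬¬(B → ¬B)) = max(0.45, 1) = 1
  ¬A: Łukasiewicz ¬ gives 1 − 0.25 = 0.75
  ¬A: Łukasiewicz ¬ gives 1 − 0.25 = 0.75
  (¬A → A): min(1, 1 − 0.75 + 0.25) = 0.5
  (¬A → (¬A → A)): min(1, 1 − 0.75 + 0.5) = 0.75
  ((B ∨ ¬¬(B → ¬B)) ∨ (¬A → (¬A → A))) = max(1, 0.75) = 1
  Łukasiewicz value = 1
Difference: 1 − 1 = 0.00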